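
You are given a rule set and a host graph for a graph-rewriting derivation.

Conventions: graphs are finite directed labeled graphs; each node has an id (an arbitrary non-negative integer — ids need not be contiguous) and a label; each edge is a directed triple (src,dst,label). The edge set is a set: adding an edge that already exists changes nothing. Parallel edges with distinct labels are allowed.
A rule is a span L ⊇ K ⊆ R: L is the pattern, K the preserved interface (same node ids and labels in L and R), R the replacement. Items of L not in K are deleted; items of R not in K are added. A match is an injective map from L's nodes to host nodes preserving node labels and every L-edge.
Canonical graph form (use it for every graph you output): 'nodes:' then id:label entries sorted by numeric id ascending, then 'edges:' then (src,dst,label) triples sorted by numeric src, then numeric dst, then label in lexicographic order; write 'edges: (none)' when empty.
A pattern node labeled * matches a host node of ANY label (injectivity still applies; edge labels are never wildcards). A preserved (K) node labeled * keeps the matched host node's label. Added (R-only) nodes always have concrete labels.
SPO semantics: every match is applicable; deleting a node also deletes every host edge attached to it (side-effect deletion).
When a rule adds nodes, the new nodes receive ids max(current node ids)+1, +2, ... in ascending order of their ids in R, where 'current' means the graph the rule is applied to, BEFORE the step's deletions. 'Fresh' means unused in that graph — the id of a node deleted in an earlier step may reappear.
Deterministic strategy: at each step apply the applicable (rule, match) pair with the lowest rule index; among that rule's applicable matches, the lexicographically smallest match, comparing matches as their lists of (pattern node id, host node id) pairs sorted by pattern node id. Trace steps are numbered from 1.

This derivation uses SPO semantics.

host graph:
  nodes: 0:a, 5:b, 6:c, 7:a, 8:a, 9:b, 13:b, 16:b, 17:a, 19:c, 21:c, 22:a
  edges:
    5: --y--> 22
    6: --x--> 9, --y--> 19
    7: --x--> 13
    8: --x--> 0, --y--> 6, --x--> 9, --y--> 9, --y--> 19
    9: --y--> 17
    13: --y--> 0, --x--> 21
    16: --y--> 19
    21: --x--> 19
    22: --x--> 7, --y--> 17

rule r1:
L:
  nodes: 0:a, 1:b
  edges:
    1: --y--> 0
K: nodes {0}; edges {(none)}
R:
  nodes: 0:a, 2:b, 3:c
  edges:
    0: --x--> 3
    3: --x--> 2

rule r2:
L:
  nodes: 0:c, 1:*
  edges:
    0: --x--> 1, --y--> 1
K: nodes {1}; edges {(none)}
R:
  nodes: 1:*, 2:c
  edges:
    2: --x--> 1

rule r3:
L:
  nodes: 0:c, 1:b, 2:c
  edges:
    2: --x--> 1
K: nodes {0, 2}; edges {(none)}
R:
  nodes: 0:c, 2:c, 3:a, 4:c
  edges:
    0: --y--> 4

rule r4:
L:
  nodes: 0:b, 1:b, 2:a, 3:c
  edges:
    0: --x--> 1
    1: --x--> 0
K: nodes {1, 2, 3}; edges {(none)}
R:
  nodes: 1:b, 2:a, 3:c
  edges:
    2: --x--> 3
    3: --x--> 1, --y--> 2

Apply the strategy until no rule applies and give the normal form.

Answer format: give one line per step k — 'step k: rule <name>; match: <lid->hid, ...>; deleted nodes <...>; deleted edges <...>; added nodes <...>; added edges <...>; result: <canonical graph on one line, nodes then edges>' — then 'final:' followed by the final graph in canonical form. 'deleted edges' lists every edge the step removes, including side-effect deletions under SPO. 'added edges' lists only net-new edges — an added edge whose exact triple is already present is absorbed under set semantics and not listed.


step 1: rule r1; match: 0->0, 1->13; deleted nodes 13; deleted edges (7,13,x); (13,0,y); (13,21,x); added nodes 23, 24; added edges (0,24,x); (24,23,x); result: nodes: 0:a, 5:b, 6:c, 7:a, 8:a, 9:b, 16:b, 17:a, 19:c, 21:c, 22:a, 23:b, 24:c edges: (0,24,x); (5,22,y); (6,9,x); (6,19,y); (8,0,x); (8,6,y); (8,9,x); (8,9,y); (8,19,y); (9,17,y); (16,19,y); (21,19,x); (22,7,x); (22,17,y); (24,23,x)
step 2: rule r1; match: 0->17, 1->9; deleted nodes 9; deleted edges (6,9,x); (8,9,x); (8,9,y); (9,17,y); added nodes 25, 26; added edges (17,26,x); (26,25,x); result: nodes: 0:a, 5:b, 6:c, 7:a, 8:a, 16:b, 17:a, 19:c, 21:c, 22:a, 23:b, 24:c, 25:b, 26:c edges: (0,24,x); (5,22,y); (6,19,y); (8,0,x); (8,6,y); (8,19,y); (16,19,y); (17,26,x); (21,19,x); (22,7,x); (22,17,y); (24,23,x); (26,25,x)
step 3: rule r1; match: 0->22, 1->5; deleted nodes 5; deleted edges (5,22,y); added nodes 27, 28; added edges (22,28,x); (28,27,x); result: nodes: 0:a, 6:c, 7:a, 8:a, 16:b, 17:a, 19:c, 21:c, 22:a, 23:b, 24:c, 25:b, 26:c, 27:b, 28:c edges: (0,24,x); (6,19,y); (8,0,x); (8,6,y); (8,19,y); (16,19,y); (17,26,x); (21,19,x); (22,7,x); (22,17,y); (22,28,x); (24,23,x); (26,25,x); (28,27,x)
step 4: rule r3; match: 0->6, 1->23, 2->24; deleted nodes 23; deleted edges (24,23,x); added nodes 29, 30; added edges (6,30,y); result: nodes: 0:a, 6:c, 7:a, 8:a, 16:b, 17:a, 19:c, 21:c, 22:a, 24:c, 25:b, 26:c, 27:b, 28:c, 29:a, 30:c edges: (0,24,x); (6,19,y); (6,30,y); (8,0,x); (8,6,y); (8,19,y); (16,19,y); (17,26,x); (21,19,x); (22,7,x); (22,17,y); (22,28,x); (26,25,x); (28,27,x)
step 5: rule r3; match: 0->6, 1->25, 2->26; deleted nodes 25; deleted edges (26,25,x); added nodes 31, 32; added edges (6,32,y); result: nodes: 0:a, 6:c, 7:a, 8:a, 16:b, 17:a, 19:c, 21:c, 22:a, 24:c, 26:c, 27:b, 28:c, 29:a, 30:c, 31:a, 32:c edges: (0,24,x); (6,19,y); (6,30,y); (6,32,y); (8,0,x); (8,6,y); (8,19,y); (16,19,y); (17,26,x); (21,19,x); (22,7,x); (22,17,y); (22,28,x); (28,27,x)
step 6: rule r3; match: 0->6, 1->27, 2->28; deleted nodes 27; deleted edges (28,27,x); added nodes 33, 34; added edges (6,34,y); result: nodes: 0:a, 6:c, 7:a, 8:a, 16:b, 17:a, 19:c, 21:c, 22:a, 24:c, 26:c, 28:c, 29:a, 30:c, 31:a, 32:c, 33:a, 34:c edges: (0,24,x); (6,19,y); (6,30,y); (6,32,y); (6,34,y); (8,0,x); (8,6,y); (8,19,y); (16,19,y); (17,26,x); (21,19,x); (22,7,x); (22,17,y); (22,28,x)
final:
nodes: 0:a, 6:c, 7:a, 8:a, 16:b, 17:a, 19:c, 21:c, 22:a, 24:c, 26:c, 28:c, 29:a, 30:c, 31:a, 32:c, 33:a, 34:c
edges: (0,24,x); (6,19,y); (6,30,y); (6,32,y); (6,34,y); (8,0,x); (8,6,y); (8,19,y); (16,19,y); (17,26,x); (21,19,x); (22,7,x); (22,17,y); (22,28,x)


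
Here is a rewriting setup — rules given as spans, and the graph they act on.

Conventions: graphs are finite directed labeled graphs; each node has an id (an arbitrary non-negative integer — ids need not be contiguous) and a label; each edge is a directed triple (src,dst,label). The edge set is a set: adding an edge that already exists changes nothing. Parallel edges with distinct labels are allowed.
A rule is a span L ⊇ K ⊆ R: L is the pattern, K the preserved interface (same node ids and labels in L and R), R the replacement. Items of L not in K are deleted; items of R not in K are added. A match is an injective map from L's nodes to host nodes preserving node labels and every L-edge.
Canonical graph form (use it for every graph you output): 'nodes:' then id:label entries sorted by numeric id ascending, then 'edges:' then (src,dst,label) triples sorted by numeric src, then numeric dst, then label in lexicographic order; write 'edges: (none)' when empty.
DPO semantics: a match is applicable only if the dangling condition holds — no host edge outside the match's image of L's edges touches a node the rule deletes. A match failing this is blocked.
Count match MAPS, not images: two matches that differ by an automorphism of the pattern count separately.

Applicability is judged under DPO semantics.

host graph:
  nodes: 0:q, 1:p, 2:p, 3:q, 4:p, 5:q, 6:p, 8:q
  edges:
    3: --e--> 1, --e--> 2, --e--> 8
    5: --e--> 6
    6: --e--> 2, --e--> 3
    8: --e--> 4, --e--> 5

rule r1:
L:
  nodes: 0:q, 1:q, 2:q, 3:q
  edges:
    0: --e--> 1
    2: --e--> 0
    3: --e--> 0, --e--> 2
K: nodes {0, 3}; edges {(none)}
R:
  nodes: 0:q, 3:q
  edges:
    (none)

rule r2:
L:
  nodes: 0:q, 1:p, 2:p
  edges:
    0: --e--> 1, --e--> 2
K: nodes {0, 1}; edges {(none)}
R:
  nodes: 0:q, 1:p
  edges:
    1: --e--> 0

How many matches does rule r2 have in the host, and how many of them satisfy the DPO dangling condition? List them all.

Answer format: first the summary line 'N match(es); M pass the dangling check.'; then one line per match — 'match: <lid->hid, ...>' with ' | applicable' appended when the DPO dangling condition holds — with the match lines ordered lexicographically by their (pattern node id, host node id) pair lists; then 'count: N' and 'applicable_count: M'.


2 match(es); 1 pass the dangling check.
match: 0->3, 1->1, 2->2
match: 0->3, 1->2, 2->1 | applicable
count: 2
applicable_count: 1


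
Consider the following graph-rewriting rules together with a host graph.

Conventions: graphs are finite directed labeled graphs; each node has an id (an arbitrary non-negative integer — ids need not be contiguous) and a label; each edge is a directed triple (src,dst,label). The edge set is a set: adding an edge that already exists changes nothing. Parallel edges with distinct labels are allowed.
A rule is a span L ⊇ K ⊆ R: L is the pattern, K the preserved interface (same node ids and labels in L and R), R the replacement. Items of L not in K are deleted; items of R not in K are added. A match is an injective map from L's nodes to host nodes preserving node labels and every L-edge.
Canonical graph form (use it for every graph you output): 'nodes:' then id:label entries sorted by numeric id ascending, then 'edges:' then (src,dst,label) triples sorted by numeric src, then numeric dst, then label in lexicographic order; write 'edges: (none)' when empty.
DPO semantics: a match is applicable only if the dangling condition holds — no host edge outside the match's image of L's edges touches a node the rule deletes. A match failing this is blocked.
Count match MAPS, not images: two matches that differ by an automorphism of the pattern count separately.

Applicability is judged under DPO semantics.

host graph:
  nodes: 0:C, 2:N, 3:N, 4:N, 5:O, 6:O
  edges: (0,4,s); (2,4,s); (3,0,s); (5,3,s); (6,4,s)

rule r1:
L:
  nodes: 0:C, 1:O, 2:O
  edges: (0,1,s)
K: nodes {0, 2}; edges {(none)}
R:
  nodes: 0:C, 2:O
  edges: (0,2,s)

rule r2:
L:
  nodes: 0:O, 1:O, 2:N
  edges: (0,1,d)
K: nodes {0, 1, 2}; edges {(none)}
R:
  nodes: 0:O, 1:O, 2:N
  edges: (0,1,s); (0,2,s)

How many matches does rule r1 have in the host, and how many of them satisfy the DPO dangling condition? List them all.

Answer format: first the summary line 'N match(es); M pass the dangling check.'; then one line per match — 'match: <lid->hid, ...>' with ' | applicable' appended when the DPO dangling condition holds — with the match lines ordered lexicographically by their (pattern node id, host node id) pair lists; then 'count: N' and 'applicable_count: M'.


0 match(es); 0 pass the dangling check.
count: 0
applicable_count: 0


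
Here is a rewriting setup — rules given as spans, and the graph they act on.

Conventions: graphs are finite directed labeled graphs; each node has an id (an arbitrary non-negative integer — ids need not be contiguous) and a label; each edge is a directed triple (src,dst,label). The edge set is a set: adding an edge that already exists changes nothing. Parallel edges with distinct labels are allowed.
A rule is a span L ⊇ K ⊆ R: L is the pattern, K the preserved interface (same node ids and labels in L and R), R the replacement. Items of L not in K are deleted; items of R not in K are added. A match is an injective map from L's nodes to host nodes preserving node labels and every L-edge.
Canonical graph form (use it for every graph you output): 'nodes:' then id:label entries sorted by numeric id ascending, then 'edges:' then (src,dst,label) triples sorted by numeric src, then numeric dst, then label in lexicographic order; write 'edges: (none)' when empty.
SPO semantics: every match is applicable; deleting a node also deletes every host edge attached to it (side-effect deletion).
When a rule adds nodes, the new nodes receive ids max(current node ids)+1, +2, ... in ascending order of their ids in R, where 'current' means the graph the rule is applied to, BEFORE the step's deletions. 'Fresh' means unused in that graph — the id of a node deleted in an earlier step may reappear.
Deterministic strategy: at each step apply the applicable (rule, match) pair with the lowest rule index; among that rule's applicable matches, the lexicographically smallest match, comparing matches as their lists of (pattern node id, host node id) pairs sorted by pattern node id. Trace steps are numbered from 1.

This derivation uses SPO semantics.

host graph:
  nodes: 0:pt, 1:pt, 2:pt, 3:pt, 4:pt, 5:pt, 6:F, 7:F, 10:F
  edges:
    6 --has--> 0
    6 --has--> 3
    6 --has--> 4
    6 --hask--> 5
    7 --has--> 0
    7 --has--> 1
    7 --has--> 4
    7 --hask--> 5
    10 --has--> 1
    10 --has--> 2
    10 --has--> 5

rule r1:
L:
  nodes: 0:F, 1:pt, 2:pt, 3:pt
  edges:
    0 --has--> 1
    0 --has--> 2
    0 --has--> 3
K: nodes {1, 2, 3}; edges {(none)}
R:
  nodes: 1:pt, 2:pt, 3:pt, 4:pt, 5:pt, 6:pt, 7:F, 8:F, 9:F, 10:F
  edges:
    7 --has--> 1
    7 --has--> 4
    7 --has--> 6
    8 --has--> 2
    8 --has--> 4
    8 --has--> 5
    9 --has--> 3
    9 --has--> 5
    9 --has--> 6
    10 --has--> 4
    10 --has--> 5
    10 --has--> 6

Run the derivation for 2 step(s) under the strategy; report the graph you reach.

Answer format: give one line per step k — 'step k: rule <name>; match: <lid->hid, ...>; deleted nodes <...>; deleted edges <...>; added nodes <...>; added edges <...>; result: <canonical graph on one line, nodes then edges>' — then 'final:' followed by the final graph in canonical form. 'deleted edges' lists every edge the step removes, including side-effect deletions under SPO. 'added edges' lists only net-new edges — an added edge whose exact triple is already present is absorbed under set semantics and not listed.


step 1: rule r1; match: 0->6, 1->0, 2->3, 3->4; deleted nodes 6; deleted edges (6,0,has); (6,3,has); (6,4,has); (6,5,hask); added nodes 11, 12, 13, 14, 15, 16, 17; added edges (14,0,has); (14,11,has); (14,13,has); (15,3,has); (15,11,has); (15,12,has); (16,4,has); (16,12,has); (16,13,has); (17,11,has); (17,12,has); (17,13,has); result: nodes: 0:pt, 1:pt, 2:pt, 3:pt, 4:pt, 5:pt, 7:F, 10:F, 11:pt, 12:pt, 13:pt, 14:F, 15:F, 16:F, 17:F edges: (7,0,has); (7,1,has); (7,4,has); (7,5,hask); (10,1,has); (10,2,has); (10,5,has); (14,0,has); (14,11,has); (14,13,has); (15,3,has); (15,11,has); (15,12,has); (16,4,has); (16,12,has); (16,13,has); (17,11,has); (17,12,has); (17,13,has)
step 2: rule r1; match: 0->7, 1->0, 2->1, 3->4; deleted nodes 7; deleted edges (7,0,has); (7,1,has); (7,4,has); (7,5,hask); added nodes 18, 19, 20, 21, 22, 23, 24; added edges (21,0,has); (21,18,has); (21,20,has); (22,1,has); (22,18,has); (22,19,has); (23,4,has); (23,19,has); (23,20,has); (24,18,has); (24,19,has); (24,20,has); result: nodes: 0:pt, 1:pt, 2:pt, 3:pt, 4:pt, 5:pt, 10:F, 11:pt, 12:pt, 13:pt, 14:F, 15:F, 16:F, 17:F, 18:pt, 19:pt, 20:pt, 21:F, 22:F, 23:F, 24:F edges: (10,1,has); (10,2,has); (10,5,has); (14,0,has); (14,11,has); (14,13,has); (15,3,has); (15,11,has); (15,12,has); (16,4,has); (16,12,has); (16,13,has); (17,11,has); (17,12,has); (17,13,has); (21,0,has); (21,18,has); (21,20,has); (22,1,has); (22,18,has); (22,19,has); (23,4,has); (23,19,has); (23,20,has); (24,18,has); (24,19,has); (24,20,has)
final:
nodes: 0:pt, 1:pt, 2:pt, 3:pt, 4:pt, 5:pt, 10:F, 11:pt, 12:pt, 13:pt, 14:F, 15:F, 16:F, 17:F, 18:pt, 19:pt, 20:pt, 21:F, 22:F, 23:F, 24:F
edges: (10,1,has); (10,2,has); (10,5,has); (14,0,has); (14,11,has); (14,13,has); (15,3,has); (15,11,has); (15,12,has); (16,4,has); (16,12,has); (16,13,has); (17,11,has); (17,12,has); (17,13,has); (21,0,has); (21,18,has); (21,20,has); (22,1,has); (22,18,has); (22,19,has); (23,4,has); (23,19,has); (23,20,has); (24,18,has); (24,19,has); (24,20,has)


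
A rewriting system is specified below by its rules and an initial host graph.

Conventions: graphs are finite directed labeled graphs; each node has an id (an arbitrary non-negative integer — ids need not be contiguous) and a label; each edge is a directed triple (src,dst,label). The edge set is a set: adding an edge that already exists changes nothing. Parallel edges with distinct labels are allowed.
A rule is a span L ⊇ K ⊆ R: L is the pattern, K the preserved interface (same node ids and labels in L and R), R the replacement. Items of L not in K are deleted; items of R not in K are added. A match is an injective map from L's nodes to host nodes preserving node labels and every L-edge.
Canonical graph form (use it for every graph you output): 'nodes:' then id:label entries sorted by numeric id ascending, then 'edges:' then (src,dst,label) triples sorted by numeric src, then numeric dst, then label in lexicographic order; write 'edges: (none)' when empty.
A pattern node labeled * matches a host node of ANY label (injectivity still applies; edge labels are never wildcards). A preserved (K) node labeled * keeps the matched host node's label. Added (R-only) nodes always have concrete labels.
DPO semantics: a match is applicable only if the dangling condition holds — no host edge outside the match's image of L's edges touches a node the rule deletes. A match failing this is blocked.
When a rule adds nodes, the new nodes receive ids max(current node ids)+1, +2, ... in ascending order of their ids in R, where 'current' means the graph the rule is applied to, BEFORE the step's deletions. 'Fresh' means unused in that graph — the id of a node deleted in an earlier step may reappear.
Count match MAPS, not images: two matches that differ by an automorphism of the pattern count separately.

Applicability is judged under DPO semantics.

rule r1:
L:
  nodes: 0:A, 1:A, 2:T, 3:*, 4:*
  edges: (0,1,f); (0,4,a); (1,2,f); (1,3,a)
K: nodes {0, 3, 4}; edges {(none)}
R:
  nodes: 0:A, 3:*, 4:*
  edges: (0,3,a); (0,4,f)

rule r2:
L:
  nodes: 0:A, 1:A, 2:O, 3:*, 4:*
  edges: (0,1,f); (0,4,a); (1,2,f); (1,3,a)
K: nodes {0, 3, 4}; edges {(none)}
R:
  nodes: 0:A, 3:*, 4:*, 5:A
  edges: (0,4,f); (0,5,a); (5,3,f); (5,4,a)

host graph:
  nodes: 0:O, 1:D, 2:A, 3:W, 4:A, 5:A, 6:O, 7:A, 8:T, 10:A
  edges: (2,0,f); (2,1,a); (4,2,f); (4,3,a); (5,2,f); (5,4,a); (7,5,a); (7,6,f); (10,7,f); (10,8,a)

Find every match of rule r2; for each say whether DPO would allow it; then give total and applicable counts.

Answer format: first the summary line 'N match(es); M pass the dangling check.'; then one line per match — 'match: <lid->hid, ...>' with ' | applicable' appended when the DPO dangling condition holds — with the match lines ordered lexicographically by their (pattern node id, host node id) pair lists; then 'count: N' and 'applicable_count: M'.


3 match(es); 1 pass the dangling check.
match: 0->4, 1->2, 2->0, 3->1, 4->3
match: 0->5, 1->2, 2->0, 3->1, 4->4
match: 0->10, 1->7, 2->6, 3->5, 4->8 | applicable
count: 3
applicable_count: 1


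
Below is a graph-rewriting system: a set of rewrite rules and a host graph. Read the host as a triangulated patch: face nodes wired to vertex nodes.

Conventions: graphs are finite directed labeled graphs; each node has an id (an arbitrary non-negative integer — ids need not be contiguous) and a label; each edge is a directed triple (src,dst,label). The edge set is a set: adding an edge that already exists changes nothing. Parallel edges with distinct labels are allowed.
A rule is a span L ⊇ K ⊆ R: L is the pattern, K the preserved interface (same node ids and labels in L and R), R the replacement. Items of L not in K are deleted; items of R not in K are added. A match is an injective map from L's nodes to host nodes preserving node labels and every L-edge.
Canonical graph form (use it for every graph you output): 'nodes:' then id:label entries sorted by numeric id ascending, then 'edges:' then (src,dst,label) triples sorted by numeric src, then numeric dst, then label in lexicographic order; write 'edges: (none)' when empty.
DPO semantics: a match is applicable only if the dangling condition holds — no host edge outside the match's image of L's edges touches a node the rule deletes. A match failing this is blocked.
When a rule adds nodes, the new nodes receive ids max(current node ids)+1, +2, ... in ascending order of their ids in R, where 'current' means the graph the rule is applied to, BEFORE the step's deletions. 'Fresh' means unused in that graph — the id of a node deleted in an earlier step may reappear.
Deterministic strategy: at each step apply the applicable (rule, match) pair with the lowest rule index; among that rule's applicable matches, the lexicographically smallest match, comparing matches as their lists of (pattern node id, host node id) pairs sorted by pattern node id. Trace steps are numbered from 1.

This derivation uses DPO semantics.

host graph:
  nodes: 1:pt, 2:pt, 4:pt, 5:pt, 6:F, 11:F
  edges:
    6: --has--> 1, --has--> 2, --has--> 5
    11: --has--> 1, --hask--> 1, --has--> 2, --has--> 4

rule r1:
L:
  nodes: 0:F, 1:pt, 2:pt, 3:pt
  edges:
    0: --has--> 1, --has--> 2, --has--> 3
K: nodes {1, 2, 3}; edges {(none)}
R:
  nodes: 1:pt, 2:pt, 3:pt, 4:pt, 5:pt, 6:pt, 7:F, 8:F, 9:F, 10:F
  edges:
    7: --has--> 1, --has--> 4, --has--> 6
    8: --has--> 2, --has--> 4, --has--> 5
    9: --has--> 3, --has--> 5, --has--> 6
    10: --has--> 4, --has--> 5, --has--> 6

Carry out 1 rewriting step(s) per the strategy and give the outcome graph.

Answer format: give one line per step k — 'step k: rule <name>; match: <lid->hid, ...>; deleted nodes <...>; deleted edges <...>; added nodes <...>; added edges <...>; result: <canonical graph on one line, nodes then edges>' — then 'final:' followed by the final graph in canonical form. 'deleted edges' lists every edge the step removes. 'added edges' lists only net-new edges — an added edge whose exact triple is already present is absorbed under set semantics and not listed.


step 1: rule r1; match: 0->6, 1->1, 2->2, 3->5; deleted nodes 6; deleted edges (6,1,has); (6,2,has); (6,5,has); added nodes 12, 13, 14, 15, 16, 17, 18; added edges (15,1,has); (15,12,has); (15,14,has); (16,2,has); (16,12,has); (16,13,has); (17,5,has); (17,13,has); (17,14,has); (18,12,has); (18,13,has); (18,14,has); result: nodes: 1:pt, 2:pt, 4:pt, 5:pt, 11:F, 12:pt, 13:pt, 14:pt, 15:F, 16:F, 17:F, 18:F edges: (11,1,has); (11,1,hask); (11,2,has); (11,4,has); (15,1,has); (15,12,has); (15,14,has); (16,2,has); (16,12,has); (16,13,has); (17,5,has); (17,13,has); (17,14,has); (18,12,has); (18,13,has); (18,14,has)
final:
nodes: 1:pt, 2:pt, 4:pt, 5:pt, 11:F, 12:pt, 13:pt, 14:pt, 15:F, 16:F, 17:F, 18:F
edges: (11,1,has); (11,1,hask); (11,2,has); (11,4,has); (15,1,has); (15,12,has); (15,14,has); (16,2,has); (16,12,has); (16,13,has); (17,5,has); (17,13,has); (17,14,has); (18,12,has); (18,13,has); (18,14,has)


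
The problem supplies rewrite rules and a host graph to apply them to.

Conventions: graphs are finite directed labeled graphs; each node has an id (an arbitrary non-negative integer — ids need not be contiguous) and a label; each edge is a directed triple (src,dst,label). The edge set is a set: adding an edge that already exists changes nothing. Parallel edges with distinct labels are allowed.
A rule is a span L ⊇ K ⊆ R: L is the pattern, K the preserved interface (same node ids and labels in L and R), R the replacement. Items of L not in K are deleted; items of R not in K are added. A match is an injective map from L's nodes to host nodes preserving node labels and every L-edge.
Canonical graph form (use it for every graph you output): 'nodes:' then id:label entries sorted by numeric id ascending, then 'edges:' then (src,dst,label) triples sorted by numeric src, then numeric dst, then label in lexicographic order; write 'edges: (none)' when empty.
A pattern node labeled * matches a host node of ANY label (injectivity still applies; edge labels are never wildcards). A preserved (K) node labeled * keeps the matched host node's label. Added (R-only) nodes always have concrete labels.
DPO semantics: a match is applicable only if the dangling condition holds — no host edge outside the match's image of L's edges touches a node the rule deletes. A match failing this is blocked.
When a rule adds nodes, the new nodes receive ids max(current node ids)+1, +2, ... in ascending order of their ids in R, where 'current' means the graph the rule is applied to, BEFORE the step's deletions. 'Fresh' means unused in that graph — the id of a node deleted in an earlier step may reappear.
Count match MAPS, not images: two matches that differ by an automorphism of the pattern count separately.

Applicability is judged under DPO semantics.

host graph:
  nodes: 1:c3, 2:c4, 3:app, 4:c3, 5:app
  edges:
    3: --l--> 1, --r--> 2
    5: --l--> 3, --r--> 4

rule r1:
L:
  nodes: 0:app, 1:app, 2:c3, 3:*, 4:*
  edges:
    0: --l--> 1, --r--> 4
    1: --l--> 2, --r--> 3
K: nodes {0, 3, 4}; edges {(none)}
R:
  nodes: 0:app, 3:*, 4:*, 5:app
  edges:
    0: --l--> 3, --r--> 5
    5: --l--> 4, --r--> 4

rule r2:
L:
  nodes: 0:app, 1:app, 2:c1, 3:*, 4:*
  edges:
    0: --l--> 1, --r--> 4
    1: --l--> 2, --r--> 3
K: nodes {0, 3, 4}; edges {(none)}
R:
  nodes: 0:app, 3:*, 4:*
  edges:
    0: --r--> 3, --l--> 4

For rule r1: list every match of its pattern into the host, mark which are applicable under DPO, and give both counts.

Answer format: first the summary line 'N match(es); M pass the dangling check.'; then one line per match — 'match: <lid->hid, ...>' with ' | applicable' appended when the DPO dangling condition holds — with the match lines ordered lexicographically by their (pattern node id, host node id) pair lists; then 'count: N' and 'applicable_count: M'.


1 match(es); 1 pass the dangling check.
match: 0->5, 1->3, 2->1, 3->2, 4->4 | applicable
count: 1
applicable_count: 1


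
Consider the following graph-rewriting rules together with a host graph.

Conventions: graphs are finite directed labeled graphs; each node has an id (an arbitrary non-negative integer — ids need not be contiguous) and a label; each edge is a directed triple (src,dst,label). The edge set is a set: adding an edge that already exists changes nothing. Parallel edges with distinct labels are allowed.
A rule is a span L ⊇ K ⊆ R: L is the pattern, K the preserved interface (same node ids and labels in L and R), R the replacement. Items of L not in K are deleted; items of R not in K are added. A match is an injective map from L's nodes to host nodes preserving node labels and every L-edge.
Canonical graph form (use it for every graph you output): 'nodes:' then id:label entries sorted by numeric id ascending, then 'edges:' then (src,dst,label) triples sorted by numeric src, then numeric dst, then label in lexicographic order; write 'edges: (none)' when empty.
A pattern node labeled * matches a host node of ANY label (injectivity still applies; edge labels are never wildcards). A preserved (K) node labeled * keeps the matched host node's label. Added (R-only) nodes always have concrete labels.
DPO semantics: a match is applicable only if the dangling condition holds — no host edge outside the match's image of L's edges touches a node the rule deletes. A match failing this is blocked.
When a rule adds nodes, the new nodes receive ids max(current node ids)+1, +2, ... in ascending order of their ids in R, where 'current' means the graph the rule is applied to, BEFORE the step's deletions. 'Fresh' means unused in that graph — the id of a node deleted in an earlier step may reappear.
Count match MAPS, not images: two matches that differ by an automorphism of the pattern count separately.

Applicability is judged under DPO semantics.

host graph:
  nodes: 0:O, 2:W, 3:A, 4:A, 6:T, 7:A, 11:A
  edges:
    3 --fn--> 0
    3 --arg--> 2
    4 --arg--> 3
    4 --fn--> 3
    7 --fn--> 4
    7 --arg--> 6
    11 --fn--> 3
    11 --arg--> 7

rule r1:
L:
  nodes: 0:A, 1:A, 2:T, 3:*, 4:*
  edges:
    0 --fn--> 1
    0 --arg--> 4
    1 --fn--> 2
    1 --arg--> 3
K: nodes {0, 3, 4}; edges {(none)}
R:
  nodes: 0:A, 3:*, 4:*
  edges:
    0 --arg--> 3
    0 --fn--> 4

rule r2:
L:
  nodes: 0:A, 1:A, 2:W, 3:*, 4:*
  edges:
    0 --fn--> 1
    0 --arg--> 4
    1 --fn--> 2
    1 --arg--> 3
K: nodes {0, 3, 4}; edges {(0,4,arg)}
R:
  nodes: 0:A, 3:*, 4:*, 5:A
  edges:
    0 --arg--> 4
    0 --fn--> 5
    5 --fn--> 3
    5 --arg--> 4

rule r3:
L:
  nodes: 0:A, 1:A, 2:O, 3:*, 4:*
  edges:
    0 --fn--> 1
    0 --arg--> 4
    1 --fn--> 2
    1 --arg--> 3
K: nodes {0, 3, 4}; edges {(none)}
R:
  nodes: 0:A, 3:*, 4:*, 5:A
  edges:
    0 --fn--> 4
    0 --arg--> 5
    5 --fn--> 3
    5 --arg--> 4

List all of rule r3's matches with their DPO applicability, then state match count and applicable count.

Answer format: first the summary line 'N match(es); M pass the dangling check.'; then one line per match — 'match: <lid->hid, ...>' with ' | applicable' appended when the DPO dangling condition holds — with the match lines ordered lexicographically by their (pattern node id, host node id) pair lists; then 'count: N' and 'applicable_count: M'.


1 match(es); 0 pass the dangling check.
match: 0->11, 1->3, 2->0, 3->2, 4->7
count: 1
applicable_count: 0


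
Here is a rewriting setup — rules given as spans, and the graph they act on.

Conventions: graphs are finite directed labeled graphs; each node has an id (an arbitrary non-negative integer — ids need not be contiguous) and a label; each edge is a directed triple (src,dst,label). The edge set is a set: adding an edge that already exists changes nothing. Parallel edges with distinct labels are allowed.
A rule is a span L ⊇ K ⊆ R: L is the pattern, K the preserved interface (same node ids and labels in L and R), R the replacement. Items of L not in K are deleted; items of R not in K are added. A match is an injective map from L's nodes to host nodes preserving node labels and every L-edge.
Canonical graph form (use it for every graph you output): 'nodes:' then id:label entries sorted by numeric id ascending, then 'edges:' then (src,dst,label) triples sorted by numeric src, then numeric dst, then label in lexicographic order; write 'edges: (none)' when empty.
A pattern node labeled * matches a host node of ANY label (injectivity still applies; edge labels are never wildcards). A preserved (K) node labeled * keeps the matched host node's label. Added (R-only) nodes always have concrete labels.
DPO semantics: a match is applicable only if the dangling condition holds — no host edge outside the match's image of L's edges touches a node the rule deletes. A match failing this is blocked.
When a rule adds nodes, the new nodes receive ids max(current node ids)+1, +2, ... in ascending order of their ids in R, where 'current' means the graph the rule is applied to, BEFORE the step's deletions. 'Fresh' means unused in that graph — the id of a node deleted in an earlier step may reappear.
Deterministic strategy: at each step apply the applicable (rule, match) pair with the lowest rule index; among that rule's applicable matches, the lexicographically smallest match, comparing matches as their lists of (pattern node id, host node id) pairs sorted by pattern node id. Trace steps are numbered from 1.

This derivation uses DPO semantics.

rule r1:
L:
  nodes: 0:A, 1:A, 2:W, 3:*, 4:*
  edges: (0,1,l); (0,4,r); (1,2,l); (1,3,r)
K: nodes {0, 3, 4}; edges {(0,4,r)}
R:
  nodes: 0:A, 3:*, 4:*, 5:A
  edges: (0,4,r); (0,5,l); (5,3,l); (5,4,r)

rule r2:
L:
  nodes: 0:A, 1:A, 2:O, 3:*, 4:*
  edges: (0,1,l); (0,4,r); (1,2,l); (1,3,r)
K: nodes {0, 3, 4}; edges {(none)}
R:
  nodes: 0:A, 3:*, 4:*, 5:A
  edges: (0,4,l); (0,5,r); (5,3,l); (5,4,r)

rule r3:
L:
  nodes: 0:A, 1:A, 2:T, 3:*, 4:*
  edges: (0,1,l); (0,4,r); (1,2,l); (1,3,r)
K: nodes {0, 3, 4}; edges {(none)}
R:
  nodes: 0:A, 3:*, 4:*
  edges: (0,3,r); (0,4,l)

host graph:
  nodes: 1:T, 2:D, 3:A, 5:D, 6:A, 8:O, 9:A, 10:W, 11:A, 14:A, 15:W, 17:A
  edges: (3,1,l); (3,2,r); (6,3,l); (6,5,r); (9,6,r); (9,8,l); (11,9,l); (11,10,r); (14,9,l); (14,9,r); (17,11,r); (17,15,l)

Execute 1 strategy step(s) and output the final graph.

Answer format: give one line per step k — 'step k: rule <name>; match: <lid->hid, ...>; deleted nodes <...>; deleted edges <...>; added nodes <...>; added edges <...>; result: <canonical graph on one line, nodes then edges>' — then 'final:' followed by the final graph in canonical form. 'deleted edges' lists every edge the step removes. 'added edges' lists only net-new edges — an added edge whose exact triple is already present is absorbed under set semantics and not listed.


step 1: rule r3; match: 0->6, 1->3, 2->1, 3->2, 4->5; deleted nodes 1, 3; deleted edges (3,1,l); (3,2,r); (6,3,l); (6,5,r); added nodes (none); added edges (6,2,r); (6,5,l); result: nodes: 2:D, 5:D, 6:A, 8:O, 9:A, 10:W, 11:A, 14:A, 15:W, 17:A edges: (6,2,r); (6,5,l); (9,6,r); (9,8,l); (11,9,l); (11,10,r); (14,9,l); (14,9,r); (17,11,r); (17,15,l)
final:
nodes: 2:D, 5:D, 6:A, 8:O, 9:A, 10:W, 11:A, 14:A, 15:W, 17:A
edges: (6,2,r); (6,5,l); (9,6,r); (9,8,l); (11,9,l); (11,10,r); (14,9,l); (14,9,r); (17,11,r); (17,15,l)


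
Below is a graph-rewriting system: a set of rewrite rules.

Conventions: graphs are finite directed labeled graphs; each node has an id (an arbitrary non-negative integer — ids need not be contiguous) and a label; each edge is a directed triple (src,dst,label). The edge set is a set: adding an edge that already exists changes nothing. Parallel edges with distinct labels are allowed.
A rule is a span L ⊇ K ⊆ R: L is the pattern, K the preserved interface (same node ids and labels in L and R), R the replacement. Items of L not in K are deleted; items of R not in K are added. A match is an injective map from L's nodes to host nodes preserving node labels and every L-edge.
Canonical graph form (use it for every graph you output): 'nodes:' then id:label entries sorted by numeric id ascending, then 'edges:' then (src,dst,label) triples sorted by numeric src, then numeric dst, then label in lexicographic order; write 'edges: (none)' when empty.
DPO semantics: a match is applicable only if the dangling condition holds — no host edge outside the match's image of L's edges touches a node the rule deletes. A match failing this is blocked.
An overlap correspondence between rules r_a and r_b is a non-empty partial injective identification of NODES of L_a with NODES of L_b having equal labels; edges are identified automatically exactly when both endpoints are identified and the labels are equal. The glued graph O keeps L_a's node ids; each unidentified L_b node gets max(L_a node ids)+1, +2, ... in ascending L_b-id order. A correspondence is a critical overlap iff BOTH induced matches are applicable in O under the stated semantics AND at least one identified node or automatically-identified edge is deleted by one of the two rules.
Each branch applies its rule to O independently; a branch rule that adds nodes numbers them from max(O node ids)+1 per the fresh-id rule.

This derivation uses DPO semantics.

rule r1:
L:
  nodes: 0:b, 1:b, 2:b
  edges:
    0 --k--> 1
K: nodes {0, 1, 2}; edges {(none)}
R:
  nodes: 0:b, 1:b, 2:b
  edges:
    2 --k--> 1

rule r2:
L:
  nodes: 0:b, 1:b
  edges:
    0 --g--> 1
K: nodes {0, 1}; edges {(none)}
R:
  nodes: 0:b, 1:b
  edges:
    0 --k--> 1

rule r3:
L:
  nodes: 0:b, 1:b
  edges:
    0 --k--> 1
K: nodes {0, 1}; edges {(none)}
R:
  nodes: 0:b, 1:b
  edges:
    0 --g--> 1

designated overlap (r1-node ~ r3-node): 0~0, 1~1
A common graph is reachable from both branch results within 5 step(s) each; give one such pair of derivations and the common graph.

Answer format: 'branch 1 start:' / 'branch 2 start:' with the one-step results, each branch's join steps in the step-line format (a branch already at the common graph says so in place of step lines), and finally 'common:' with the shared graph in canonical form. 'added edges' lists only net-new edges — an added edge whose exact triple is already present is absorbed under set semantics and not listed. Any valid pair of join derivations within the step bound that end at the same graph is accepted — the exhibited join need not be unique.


branch 1 start:
nodes: 0:b, 1:b, 2:b
edges: (2,1,k)
branch 2 start:
nodes: 0:b, 1:b, 2:b
edges: (0,1,g)
branch 1 step 1: rule r1; match: 0->2, 1->1, 2->0; deleted nodes (none); deleted edges (2,1,k); added nodes (none); added edges (0,1,k); result: nodes: 0:b, 1:b, 2:b edges: (0,1,k)
branch 2 step 1: rule r2; match: 0->0, 1->1; deleted nodes (none); deleted edges (0,1,g); added nodes (none); added edges (0,1,k); result: nodes: 0:b, 1:b, 2:b edges: (0,1,k)
common:
nodes: 0:b, 1:b, 2:b
edges: (0,1,k)


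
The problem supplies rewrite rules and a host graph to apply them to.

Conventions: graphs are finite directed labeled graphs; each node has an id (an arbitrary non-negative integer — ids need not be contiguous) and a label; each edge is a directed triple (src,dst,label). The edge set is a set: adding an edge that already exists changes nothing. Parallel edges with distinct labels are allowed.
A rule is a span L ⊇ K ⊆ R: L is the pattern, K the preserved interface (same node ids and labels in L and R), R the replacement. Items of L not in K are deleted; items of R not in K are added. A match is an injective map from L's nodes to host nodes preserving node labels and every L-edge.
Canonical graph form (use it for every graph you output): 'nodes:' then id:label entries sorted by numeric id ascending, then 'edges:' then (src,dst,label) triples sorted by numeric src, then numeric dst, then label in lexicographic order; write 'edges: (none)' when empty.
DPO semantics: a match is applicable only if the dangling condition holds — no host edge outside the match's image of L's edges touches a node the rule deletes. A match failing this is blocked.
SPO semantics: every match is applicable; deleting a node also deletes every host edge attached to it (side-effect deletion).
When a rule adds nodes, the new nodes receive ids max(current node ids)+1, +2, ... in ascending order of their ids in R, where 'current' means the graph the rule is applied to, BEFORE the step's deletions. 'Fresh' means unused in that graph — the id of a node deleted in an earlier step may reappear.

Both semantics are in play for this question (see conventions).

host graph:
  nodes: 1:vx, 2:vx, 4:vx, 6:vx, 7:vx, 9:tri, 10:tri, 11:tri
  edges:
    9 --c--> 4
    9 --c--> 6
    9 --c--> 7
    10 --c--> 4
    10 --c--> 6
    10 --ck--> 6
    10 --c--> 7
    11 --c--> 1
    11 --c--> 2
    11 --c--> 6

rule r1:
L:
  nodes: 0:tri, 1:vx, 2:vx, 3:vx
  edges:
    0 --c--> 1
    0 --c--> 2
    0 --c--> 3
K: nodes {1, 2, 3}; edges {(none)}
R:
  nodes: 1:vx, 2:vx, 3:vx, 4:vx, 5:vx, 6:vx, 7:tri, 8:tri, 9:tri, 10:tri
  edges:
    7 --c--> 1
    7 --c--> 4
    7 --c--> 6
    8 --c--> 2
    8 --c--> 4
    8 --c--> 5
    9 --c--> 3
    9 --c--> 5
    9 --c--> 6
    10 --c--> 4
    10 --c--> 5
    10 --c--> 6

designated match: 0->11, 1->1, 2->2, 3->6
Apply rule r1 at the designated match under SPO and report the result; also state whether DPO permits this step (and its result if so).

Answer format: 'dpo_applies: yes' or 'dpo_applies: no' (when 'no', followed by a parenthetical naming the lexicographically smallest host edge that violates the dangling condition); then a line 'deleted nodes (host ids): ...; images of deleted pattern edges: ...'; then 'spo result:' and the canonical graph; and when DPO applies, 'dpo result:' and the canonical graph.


dpo_applies: yes
deleted nodes (host ids): 11; images of deleted pattern edges: (11,1,c); (11,2,c); (11,6,c)
spo result:
nodes: 1:vx, 2:vx, 4:vx, 6:vx, 7:vx, 9:tri, 10:tri, 12:vx, 13:vx, 14:vx, 15:tri, 16:tri, 17:tri, 18:tri
edges: (9,4,c); (9,6,c); (9,7,c); (10,4,c); (10,6,c); (10,6,ck); (10,7,c); (15,1,c); (15,12,c); (15,14,c); (16,2,c); (16,12,c); (16,13,c); (17,6,c); (17,13,c); (17,14,c); (18,12,c); (18,13,c); (18,14,c)
dpo result:
nodes: 1:vx, 2:vx, 4:vx, 6:vx, 7:vx, 9:tri, 10:tri, 12:vx, 13:vx, 14:vx, 15:tri, 16:tri, 17:tri, 18:tri
edges: (9,4,c); (9,6,c); (9,7,c); (10,4,c); (10,6,c); (10,6,ck); (10,7,c); (15,1,c); (15,12,c); (15,14,c); (16,2,c); (16,12,c); (16,13,c); (17,6,c); (17,13,c); (17,14,c); (18,12,c); (18,13,c); (18,14,c)


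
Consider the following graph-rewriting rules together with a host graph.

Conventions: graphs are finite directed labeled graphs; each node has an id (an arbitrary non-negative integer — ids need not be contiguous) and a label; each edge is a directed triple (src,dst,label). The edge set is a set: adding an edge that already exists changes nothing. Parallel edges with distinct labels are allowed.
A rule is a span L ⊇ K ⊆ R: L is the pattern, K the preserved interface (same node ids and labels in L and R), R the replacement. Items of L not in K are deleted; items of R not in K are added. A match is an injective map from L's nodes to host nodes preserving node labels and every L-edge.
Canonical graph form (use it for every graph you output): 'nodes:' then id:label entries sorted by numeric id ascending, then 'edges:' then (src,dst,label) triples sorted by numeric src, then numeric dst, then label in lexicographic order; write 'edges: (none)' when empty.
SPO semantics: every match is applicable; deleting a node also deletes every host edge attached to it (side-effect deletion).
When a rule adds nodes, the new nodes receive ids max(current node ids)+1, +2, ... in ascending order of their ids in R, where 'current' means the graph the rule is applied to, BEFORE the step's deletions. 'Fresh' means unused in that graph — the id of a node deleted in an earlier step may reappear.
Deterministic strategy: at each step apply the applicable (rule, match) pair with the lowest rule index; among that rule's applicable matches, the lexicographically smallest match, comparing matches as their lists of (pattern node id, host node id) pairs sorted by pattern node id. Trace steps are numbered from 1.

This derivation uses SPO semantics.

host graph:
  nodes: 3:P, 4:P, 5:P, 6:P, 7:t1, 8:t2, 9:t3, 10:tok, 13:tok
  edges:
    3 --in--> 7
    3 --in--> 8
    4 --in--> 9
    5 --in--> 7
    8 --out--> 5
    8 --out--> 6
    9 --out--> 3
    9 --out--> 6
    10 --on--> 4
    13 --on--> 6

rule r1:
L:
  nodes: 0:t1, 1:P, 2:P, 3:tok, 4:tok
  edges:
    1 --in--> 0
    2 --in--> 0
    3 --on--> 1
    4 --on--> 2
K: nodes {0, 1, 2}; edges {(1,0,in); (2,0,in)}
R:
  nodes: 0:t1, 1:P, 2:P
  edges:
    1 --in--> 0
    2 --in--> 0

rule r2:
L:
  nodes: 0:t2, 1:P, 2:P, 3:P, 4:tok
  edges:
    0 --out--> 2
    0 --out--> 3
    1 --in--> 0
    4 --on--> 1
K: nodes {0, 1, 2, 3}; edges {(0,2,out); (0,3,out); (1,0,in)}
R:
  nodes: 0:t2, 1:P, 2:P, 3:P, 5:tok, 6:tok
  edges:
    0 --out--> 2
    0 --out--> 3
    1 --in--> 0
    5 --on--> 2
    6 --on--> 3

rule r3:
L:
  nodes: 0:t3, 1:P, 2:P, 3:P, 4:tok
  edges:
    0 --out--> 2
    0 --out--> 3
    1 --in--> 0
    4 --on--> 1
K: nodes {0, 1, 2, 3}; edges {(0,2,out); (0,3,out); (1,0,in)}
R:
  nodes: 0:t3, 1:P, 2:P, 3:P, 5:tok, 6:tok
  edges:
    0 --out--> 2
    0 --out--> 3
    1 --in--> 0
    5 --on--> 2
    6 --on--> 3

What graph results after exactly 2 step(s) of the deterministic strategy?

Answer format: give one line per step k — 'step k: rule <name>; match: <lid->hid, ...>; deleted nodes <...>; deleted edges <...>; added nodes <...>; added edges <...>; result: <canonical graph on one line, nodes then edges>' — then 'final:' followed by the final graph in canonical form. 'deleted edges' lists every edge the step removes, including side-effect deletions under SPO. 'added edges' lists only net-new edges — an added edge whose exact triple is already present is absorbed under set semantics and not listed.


step 1: rule r3; match: 0->9, 1->4, 2->3, 3->6, 4->10; deleted nodes 10; deleted edges (10,4,on); added nodes 14, 15; added edges (14,3,on); (15,6,on); result: nodes: 3:P, 4:P, 5:P, 6:P, 7:t1, 8:t2, 9:t3, 13:tok, 14:tok, 15:tok edges: (3,7,in); (3,8,in); (4,9,in); (5,7,in); (8,5,out); (8,6,out); (9,3,out); (9,6,out); (13,6,on); (14,3,on); (15,6,on)
step 2: rule r2; match: 0->8, 1->3, 2->5, 3->6, 4->14; deleted nodes 14; deleted edges (14,3,on); added nodes 16, 17; added edges (16,5,on); (17,6,on); result: nodes: 3:P, 4:P, 5:P, 6:P, 7:t1, 8:t2, 9:t3, 13:tok, 15:tok, 16:tok, 17:tok edges: (3,7,in); (3,8,in); (4,9,in); (5,7,in); (8,5,out); (8,6,out); (9,3,out); (9,6,out); (13,6,on); (15,6,on); (16,5,on); (17,6,on)
final:
nodes: 3:P, 4:P, 5:P, 6:P, 7:t1, 8:t2, 9:t3, 13:tok, 15:tok, 16:tok, 17:tok
edges: (3,7,in); (3,8,in); (4,9,in); (5,7,in); (8,5,out); (8,6,out); (9,3,out); (9,6,out); (13,6,on); (15,6,on); (16,5,on); (17,6,on)
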